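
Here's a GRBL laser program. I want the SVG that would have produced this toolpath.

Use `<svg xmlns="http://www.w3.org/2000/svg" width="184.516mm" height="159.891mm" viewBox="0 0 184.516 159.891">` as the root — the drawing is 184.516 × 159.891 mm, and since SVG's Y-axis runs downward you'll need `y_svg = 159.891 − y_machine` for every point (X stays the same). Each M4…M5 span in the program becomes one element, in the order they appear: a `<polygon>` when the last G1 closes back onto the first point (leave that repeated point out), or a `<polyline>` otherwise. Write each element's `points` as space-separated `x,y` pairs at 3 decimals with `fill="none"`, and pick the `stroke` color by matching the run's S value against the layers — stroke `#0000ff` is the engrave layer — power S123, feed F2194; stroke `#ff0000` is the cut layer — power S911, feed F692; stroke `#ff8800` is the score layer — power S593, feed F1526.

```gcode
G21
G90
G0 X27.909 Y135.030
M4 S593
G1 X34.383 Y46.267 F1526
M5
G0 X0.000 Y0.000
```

<svg xmlns="http://www.w3.org/2000/svg" width="184.516mm" height="159.891mm" viewBox="0 0 184.516 159.891">
  <polyline points="27.909,24.861 34.383,113.624" fill="none" stroke="#ff8800"/>
</svg>

Machine Y-up, SVG Y-down with viewBox height 159.891, so y_svg = 159.891 − y_machine; X carries over. Every run uses S593, so all elements get stroke `#ff8800` (score).

Run 1: The run is open, so emit a `<polyline>` with points (Y-flipped): 27.909,24.861 34.383,113.624.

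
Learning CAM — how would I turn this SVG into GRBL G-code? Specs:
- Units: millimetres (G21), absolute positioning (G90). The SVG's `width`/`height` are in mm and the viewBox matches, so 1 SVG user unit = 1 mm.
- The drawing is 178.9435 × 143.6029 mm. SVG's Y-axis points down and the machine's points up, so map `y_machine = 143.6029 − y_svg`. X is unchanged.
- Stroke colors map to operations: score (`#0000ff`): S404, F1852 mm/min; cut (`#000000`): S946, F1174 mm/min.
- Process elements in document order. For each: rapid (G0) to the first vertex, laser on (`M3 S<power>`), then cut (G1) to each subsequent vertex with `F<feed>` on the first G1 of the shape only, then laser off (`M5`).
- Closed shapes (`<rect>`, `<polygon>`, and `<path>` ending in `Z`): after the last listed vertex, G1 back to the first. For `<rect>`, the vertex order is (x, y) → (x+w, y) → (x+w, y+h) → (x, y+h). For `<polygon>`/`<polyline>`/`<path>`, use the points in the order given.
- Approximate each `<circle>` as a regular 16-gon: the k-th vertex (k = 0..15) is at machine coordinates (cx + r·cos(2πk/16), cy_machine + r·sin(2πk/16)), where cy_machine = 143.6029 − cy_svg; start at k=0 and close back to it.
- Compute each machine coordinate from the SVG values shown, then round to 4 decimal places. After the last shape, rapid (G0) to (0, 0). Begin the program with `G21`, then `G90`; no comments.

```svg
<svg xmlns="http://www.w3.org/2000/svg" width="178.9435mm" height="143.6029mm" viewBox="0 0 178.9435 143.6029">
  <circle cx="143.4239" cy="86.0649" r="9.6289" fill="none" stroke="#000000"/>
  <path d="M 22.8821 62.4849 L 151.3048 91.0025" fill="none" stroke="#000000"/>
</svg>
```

G21
G90
G0 X153.0528 Y57.5380
M3 S946
G1 X152.3198 Y61.2228 F1174
G1 X150.2326 Y64.3467
G1 X147.1087 Y66.4339
G1 X143.4239 Y67.1669
G1 X139.7391 Y66.4339
G1 X136.6152 Y64.3467
G1 X134.5280 Y61.2228
G1 X133.7950 Y57.5380
G1 X134.5280 Y53.8532
G1 X136.6152 Y50.7293
G1 X139.7391 Y48.6421
G1 X143.4239 Y47.9091
G1 X147.1087 Y48.6421
G1 X150.2326 Y50.7293
G1 X152.3198 Y53.8532
G1 X153.0528 Y57.5380
M5
G0 X22.8821 Y81.1180
M3 S946
G1 X151.3048 Y52.6004 F1174
M5
G0 X0.0000 Y0.0000

1 u = 1 mm; y_m = 143.6029 − y.

[1] `<circle>` circle, #000000→cut S946 F1174: (153.0528,57.5380) → (152.3198,61.2228) → (150.2326,64.3467) → (147.1087,66.4339) → (143.4239,67.1669) → (139.7391,66.4339) → (136.6152,64.3467) → (134.5280,61.2228) → (133.7950,57.5380) → (134.5280,53.8532) → (136.6152,50.7293) → (139.7391,48.6421) → (143.4239,47.9091) → (147.1087,48.6421) → (150.2326,50.7293) → (152.3198,53.8532) → (153.0528,57.5380) (closed)

[2] `<path>` line segment, #000000→cut S946 F1174: (22.8821,81.1180) → (151.3048,52.6004)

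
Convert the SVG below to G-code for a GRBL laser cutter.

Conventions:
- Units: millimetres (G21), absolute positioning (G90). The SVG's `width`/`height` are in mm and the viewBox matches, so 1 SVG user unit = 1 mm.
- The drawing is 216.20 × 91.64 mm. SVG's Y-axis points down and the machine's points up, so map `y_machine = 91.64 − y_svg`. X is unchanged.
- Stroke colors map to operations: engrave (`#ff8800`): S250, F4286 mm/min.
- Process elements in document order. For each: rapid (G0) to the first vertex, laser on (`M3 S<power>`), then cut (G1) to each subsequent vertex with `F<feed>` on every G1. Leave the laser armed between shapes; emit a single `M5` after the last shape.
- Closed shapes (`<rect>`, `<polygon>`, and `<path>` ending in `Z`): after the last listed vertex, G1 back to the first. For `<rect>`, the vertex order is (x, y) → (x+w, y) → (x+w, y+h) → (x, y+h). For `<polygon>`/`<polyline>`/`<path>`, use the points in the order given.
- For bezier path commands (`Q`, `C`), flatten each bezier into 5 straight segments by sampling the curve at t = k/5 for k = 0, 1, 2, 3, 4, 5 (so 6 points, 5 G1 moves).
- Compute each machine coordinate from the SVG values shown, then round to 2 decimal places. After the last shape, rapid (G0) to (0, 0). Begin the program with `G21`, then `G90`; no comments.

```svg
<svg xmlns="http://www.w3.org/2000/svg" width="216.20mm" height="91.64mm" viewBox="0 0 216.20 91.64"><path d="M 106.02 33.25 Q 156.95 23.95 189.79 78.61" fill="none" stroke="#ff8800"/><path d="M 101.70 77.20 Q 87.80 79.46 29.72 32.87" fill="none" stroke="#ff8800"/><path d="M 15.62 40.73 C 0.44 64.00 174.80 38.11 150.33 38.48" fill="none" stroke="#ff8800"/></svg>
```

G21
G90
G0 X106.02 Y58.39
M3 S250
G1 X125.67 Y59.55 F4286
G1 X143.87 Y55.60 F4286
G1 X160.62 Y46.52 F4286
G1 X175.93 Y32.34 F4286
G1 X189.79 Y13.03 F4286
G0 X101.70 Y14.44
M3 S250
G1 X94.37 Y15.49 F4286
G1 X83.51 Y20.45 F4286
G1 X69.12 Y29.31 F4286
G1 X51.18 Y42.09 F4286
G1 X29.72 Y58.77 F4286
G0 X15.62 Y50.91
M3 S250
G1 X26.15 Y42.24 F4286
G1 X63.53 Y41.76 F4286
G1 X109.11 Y45.83 F4286
G1 X144.26 Y50.83 F4286
G1 X150.33 Y53.16 F4286
M5
G0 X0.00 Y0.00

viewBox `0 0 216.20 91.64` with mm width/height → 1 unit = 1 mm. Flip: y_m = 91.64 − y_svg.

**Shape 1** — `<path>` quadratic bezier, stroke `#ff8800` → engrave (S250, F4286). Control points (SVG): P0=(106.02,33.25), P1=(156.95,23.95), P2=(189.79,78.61); sampled at t=k/5. Machine vertices: (106.02,58.39) → (125.67,59.55) → (143.87,55.60) → (160.62,46.52) → (175.93,32.34) → (189.79,13.03). Open path.

**Shape 2** — `<path>` quadratic bezier, stroke `#ff8800` → engrave (S250, F4286). Control points (SVG): P0=(101.70,77.20), P1=(87.80,79.46), P2=(29.72,32.87); sampled at t=k/5. Machine vertices: (101.70,14.44) → (94.37,15.49) → (83.51,20.45) → (69.12,29.31) → (51.18,42.09) → (29.72,58.77). Open path.

**Shape 3** — `<path>` cubic bezier, stroke `#ff8800` → engrave (S250, F4286). Control points (SVG): P0=(15.62,40.73), P1=(0.44,64.00), P2=(174.80,38.11), P3=(150.33,38.48); sampled at t=k/5. Machine vertices: (15.62,50.91) → (26.15,42.24) → (63.53,41.76) → (109.11,45.83) → (144.26,50.83) → (150.33,53.16). Open path.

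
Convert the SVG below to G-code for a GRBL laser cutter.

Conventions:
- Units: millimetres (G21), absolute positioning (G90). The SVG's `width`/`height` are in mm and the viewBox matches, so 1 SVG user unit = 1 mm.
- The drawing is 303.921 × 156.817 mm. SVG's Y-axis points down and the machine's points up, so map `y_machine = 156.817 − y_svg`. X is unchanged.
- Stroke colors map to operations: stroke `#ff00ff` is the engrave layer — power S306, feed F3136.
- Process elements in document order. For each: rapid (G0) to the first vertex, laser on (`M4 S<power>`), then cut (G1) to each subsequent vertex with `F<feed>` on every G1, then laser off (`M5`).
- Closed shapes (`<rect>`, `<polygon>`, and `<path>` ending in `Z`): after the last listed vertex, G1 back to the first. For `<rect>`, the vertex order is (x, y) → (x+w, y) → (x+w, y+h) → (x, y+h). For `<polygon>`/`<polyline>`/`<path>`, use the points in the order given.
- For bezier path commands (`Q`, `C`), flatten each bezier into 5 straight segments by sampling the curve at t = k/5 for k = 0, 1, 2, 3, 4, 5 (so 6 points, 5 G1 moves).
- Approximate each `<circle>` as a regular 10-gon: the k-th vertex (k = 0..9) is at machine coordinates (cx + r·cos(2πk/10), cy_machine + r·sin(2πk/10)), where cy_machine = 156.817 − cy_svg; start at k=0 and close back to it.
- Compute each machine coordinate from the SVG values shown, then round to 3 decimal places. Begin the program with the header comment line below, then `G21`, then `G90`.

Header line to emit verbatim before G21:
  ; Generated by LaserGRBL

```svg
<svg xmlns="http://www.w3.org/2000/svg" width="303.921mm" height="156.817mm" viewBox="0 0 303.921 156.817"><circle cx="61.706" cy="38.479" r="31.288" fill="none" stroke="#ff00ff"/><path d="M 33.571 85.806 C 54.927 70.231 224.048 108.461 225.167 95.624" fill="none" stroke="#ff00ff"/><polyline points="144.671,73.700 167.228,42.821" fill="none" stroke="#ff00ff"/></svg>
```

; Generated by LaserGRBL
G21
G90
G0 X92.994 Y118.338
M4 S306
G1 X87.019 Y136.729 F3136
G1 X71.375 Y148.095 F3136
G1 X52.037 Y148.095 F3136
G1 X36.393 Y136.729 F3136
G1 X30.418 Y118.338 F3136
G1 X36.393 Y99.947 F3136
G1 X52.037 Y88.581 F3136
G1 X71.375 Y88.581 F3136
G1 X87.019 Y99.947 F3136
G1 X92.994 Y118.338 F3136
M5
G0 X33.571 Y71.011
M4 S306
G1 X61.590 Y74.738 F3136
G1 X109.916 Y70.586 F3136
G1 X163.392 Y63.589 F3136
G1 X206.861 Y58.780 F3136
G1 X225.167 Y61.193 F3136
M5
G0 X144.671 Y83.117
M4 S306
G1 X167.228 Y113.996 F3136
M5

1 u = 1 mm; y_m = 156.817 − y.

[1] `<circle>` circle, #ff00ff→engrave S306 F3136: (92.994,118.338) → (87.019,136.729) → (71.375,148.095) → (52.037,148.095) → (36.393,136.729) → (30.418,118.338) → (36.393,99.947) → (52.037,88.581) → (71.375,88.581) → (87.019,99.947) → (92.994,118.338) (closed)

[2] `<path>` cubic bezier, #ff00ff→engrave S306 F3136: (33.571,71.011) → (61.590,74.738) → (109.916,70.586) → (163.392,63.589) → (206.861,58.780) → (225.167,61.193)

[3] `<polyline>` line segment, #ff00ff→engrave S306 F3136: (144.671,83.117) → (167.228,113.996)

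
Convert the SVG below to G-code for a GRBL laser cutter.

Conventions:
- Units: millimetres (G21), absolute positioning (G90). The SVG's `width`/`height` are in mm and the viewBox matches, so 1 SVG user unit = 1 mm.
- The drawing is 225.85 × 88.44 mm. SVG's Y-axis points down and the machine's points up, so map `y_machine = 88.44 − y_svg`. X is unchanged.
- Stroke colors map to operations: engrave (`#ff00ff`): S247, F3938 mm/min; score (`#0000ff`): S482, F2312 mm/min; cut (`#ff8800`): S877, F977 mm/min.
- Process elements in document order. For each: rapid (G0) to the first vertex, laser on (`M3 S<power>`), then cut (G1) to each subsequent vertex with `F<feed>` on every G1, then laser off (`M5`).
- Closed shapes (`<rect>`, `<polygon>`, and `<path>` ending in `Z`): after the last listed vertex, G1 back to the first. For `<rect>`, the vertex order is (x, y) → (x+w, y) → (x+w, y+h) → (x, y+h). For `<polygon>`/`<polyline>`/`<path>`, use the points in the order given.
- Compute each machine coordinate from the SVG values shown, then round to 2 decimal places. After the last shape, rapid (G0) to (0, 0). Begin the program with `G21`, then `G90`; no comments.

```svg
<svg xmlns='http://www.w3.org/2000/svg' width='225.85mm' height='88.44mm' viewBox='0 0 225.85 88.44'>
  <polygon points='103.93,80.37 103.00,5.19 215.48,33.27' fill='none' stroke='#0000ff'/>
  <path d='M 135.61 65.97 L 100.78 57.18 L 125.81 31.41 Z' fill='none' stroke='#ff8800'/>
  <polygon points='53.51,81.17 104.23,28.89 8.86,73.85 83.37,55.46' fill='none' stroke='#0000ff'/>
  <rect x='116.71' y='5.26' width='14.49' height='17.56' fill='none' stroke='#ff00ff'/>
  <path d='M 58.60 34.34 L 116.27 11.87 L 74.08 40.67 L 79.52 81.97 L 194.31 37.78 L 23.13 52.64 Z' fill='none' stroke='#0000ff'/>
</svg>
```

1 u = 1 mm; y_m = 88.44 − y.

[1] `<polygon>` closed polygon, #0000ff→score S482 F2312: (103.93,8.07) → (103.00,83.25) → (215.48,55.17) → (103.93,8.07) (closed)

[2] `<path>` regular polygon, #ff8800→cut S877 F977: (135.61,22.47) → (100.78,31.26) → (125.81,57.03) → (135.61,22.47) (closed)

[3] `<polygon>` closed polygon, #0000ff→score S482 F2312: (53.51,7.27) → (104.23,59.55) → (8.86,14.59) → (83.37,32.98) → (53.51,7.27) (closed)

[4] `<rect>` rectangle, #ff00ff→engrave S247 F3938: (116.71,83.18) → (131.20,83.18) → (131.20,65.62) → (116.71,65.62) → (116.71,83.18) (closed)

[5] `<path>` closed polygon, #0000ff→score S482 F2312: (58.60,54.10) → (116.27,76.57) → (74.08,47.77) → (79.52,6.47) → (194.31,50.66) → (23.13,35.80) → (58.60,54.10) (closed)

G21
G90
G0 X103.93 Y8.07
M3 S482
G1 X103.00 Y83.25 F2312
G1 X215.48 Y55.17 F2312
G1 X103.93 Y8.07 F2312
M5
G0 X135.61 Y22.47
M3 S877
G1 X100.78 Y31.26 F977
G1 X125.81 Y57.03 F977
G1 X135.61 Y22.47 F977
M5
G0 X53.51 Y7.27
M3 S482
G1 X104.23 Y59.55 F2312
G1 X8.86 Y14.59 F2312
G1 X83.37 Y32.98 F2312
G1 X53.51 Y7.27 F2312
M5
G0 X116.71 Y83.18
M3 S247
G1 X131.20 Y83.18 F3938
G1 X131.20 Y65.62 F3938
G1 X116.71 Y65.62 F3938
G1 X116.71 Y83.18 F3938
M5
G0 X58.60 Y54.10
M3 S482
G1 X116.27 Y76.57 F2312
G1 X74.08 Y47.77 F2312
G1 X79.52 Y6.47 F2312
G1 X194.31 Y50.66 F2312
G1 X23.13 Y35.80 F2312
G1 X58.60 Y54.10 F2312
M5
G0 X0.00 Y0.00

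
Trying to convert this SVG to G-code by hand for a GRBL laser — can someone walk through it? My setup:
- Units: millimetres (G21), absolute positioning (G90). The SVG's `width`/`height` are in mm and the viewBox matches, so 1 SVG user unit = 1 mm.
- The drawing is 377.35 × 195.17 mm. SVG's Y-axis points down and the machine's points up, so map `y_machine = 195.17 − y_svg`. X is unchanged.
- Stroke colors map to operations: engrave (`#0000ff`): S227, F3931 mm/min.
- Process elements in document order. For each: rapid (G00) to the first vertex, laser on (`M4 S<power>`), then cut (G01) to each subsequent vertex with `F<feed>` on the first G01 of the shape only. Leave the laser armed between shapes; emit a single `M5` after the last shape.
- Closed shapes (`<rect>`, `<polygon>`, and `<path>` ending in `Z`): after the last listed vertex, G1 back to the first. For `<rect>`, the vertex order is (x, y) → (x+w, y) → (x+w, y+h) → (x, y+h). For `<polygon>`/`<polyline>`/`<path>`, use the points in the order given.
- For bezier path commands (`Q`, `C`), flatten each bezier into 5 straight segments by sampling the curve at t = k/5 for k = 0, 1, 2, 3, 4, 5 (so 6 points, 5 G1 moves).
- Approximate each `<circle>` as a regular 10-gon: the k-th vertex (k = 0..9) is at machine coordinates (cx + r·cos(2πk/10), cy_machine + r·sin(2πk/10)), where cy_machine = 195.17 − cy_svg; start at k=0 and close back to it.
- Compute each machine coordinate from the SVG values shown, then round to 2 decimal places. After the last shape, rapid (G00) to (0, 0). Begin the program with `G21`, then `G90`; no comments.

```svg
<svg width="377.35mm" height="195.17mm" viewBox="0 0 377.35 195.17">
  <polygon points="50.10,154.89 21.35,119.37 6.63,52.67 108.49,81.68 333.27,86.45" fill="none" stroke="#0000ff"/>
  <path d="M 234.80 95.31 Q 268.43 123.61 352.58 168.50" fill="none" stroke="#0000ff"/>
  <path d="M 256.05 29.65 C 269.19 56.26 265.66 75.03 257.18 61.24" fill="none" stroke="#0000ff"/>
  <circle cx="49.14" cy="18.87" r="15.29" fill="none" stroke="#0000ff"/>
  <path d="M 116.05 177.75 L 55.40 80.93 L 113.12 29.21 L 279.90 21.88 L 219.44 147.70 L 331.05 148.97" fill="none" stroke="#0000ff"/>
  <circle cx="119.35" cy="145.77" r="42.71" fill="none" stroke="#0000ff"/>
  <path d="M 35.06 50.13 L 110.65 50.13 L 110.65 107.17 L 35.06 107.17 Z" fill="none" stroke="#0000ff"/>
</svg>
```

G21
G90
G00 X50.10 Y40.28
M4 S227
G01 X21.35 Y75.80 F3931
G01 X6.63 Y142.50
G01 X108.49 Y113.49
G01 X333.27 Y108.72
G01 X50.10 Y40.28
G00 X234.80 Y99.86
M4 S227
G01 X250.27 Y87.88 F3931
G01 X269.79 Y74.57
G01 X293.34 Y59.93
G01 X320.94 Y43.96
G01 X352.58 Y26.67
G00 X256.05 Y165.52
M4 S227
G01 X262.03 Y150.69 F3931
G01 X264.57 Y138.93
G01 X264.23 Y131.43
G01 X261.58 Y129.37
G01 X257.18 Y133.93
G00 X64.43 Y176.30
M4 S227
G01 X61.51 Y185.29 F3931
G01 X53.86 Y190.84
G01 X44.42 Y190.84
G01 X36.77 Y185.29
G01 X33.85 Y176.30
G01 X36.77 Y167.31
G01 X44.42 Y161.76
G01 X53.86 Y161.76
G01 X61.51 Y167.31
G01 X64.43 Y176.30
G00 X116.05 Y17.42
M4 S227
G01 X55.40 Y114.24 F3931
G01 X113.12 Y165.96
G01 X279.90 Y173.29
G01 X219.44 Y47.47
G01 X331.05 Y46.20
G00 X162.06 Y49.40
M4 S227
G01 X153.90 Y74.50 F3931
G01 X132.55 Y90.02
G01 X106.15 Y90.02
G01 X84.80 Y74.50
G01 X76.64 Y49.40
G01 X84.80 Y24.30
G01 X106.15 Y8.78
G01 X132.55 Y8.78
G01 X153.90 Y24.30
G01 X162.06 Y49.40
G00 X35.06 Y145.04
M4 S227
G01 X110.65 Y145.04 F3931
G01 X110.65 Y88.00
G01 X35.06 Y88.00
G01 X35.06 Y145.04
M5
G00 X0.00 Y0.00

Since the viewBox matches the mm dimensions, user units are millimetres directly. The only transform is the Y-flip y_m = 195.17 − y_svg.

Shape 1 is a closed polygon drawn with `<polygon>`. Its stroke #0000ff means engrave at S227, F3931. After flipping Y the toolpath is (50.10,40.28) → (21.35,75.80) → (6.63,142.50) → (108.49,113.49) → (333.27,108.72) → (50.10,40.28), returning to the start.

Shape 2 is a quadratic bezier drawn with `<path>`. Its stroke #0000ff means engrave at S227, F3931. After flipping Y the toolpath is (234.80,99.86) → (250.27,87.88) → (269.79,74.57) → (293.34,59.93) → (320.94,43.96) → (352.58,26.67).

Shape 3 is a cubic bezier drawn with `<path>`. Its stroke #0000ff means engrave at S227, F3931. After flipping Y the toolpath is (256.05,165.52) → (262.03,150.69) → (264.57,138.93) → (264.23,131.43) → (261.58,129.37) → (257.18,133.93).

Shape 4 is a circle drawn with `<circle>`. Its stroke #0000ff means engrave at S227, F3931. After flipping Y the toolpath is (64.43,176.30) → (61.51,185.29) → (53.86,190.84) → (44.42,190.84) → (36.77,185.29) → (33.85,176.30) → (36.77,167.31) → (44.42,161.76) → (53.86,161.76) → (61.51,167.31) → (64.43,176.30), returning to the start.

Shape 5 is a open polyline drawn with `<path>`. Its stroke #0000ff means engrave at S227, F3931. After flipping Y the toolpath is (116.05,17.42) → (55.40,114.24) → (113.12,165.96) → (279.90,173.29) → (219.44,47.47) → (331.05,46.20).

Shape 6 is a circle drawn with `<circle>`. Its stroke #0000ff means engrave at S227, F3931. After flipping Y the toolpath is (162.06,49.40) → (153.90,74.50) → (132.55,90.02) → (106.15,90.02) → (84.80,74.50) → (76.64,49.40) → (84.80,24.30) → (106.15,8.78) → (132.55,8.78) → (153.90,24.30) → (162.06,49.40), returning to the start.

Shape 7 is a rectangle drawn with `<path>`. Its stroke #0000ff means engrave at S227, F3931. After flipping Y the toolpath is (35.06,145.04) → (110.65,145.04) → (110.65,88.00) → (35.06,88.00) → (35.06,145.04), returning to the start.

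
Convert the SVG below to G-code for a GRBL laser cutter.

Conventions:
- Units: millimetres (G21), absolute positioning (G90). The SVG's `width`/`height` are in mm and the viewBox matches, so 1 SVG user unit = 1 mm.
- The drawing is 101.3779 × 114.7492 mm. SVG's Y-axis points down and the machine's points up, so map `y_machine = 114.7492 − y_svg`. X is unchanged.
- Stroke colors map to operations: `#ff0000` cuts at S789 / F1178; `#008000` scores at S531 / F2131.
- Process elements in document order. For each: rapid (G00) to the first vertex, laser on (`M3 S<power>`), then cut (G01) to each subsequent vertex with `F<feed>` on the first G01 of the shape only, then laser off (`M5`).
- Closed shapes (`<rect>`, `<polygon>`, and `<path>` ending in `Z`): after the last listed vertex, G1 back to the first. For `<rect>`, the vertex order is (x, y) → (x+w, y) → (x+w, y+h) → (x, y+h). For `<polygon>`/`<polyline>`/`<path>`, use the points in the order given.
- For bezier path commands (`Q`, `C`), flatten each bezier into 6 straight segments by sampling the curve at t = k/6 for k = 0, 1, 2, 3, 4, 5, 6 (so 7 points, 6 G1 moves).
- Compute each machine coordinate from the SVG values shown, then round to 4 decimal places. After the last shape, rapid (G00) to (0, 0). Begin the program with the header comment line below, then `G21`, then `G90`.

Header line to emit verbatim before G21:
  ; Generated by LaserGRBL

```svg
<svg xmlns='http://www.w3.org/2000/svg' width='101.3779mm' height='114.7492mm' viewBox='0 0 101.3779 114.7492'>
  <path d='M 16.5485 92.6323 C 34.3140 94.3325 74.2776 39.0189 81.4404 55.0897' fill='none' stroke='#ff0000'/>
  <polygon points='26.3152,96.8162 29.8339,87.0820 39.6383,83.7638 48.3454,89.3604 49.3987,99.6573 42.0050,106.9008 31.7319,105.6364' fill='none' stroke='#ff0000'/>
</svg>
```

; Generated by LaserGRBL
G21
G90
G00 X16.5485 Y22.1169
M3 S789
G01 X27.0265 Y25.4235 F1178
G01 X39.6764 Y34.6658
G01 X52.9705 Y46.2772
G01 X65.3810 Y56.6910
G01 X75.3802 Y62.3406
G01 X81.4404 Y59.6595
M5
G00 X26.3152 Y17.9330
M3 S789
G01 X29.8339 Y27.6672 F1178
G01 X39.6383 Y30.9854
G01 X48.3454 Y25.3888
G01 X49.3987 Y15.0919
G01 X42.0050 Y7.8484
G01 X31.7319 Y9.1128
G01 X26.3152 Y17.9330
M5
G00 X0.0000 Y0.0000

viewBox `0 0 101.3779 114.7492` with mm width/height → 1 unit = 1 mm. Flip: y_m = 114.7492 − y_svg.

**Shape 1** — `<path>` cubic bezier, stroke `#ff0000` → cut (S789, F1178). Control points (SVG): P0=(16.5485,92.6323), P1=(34.3140,94.3325), P2=(74.2776,39.0189), P3=(81.4404,55.0897); sampled at t=k/6. Machine vertices: (16.5485,22.1169) → (27.0265,25.4235) → (39.6764,34.6658) → (52.9705,46.2772) → (65.3810,56.6910) → (75.3802,62.3406) → (81.4404,59.6595). Open path.

**Shape 2** — `<polygon>` regular polygon, stroke `#ff0000` → cut (S789, F1178). Machine vertices: (26.3152,17.9330) → (29.8339,27.6672) → (39.6383,30.9854) → (48.3454,25.3888) → (49.3987,15.0919) → (42.0050,7.8484) → (31.7319,9.1128) → (26.3152,17.9330). Closed: final G1 returns to the first vertex.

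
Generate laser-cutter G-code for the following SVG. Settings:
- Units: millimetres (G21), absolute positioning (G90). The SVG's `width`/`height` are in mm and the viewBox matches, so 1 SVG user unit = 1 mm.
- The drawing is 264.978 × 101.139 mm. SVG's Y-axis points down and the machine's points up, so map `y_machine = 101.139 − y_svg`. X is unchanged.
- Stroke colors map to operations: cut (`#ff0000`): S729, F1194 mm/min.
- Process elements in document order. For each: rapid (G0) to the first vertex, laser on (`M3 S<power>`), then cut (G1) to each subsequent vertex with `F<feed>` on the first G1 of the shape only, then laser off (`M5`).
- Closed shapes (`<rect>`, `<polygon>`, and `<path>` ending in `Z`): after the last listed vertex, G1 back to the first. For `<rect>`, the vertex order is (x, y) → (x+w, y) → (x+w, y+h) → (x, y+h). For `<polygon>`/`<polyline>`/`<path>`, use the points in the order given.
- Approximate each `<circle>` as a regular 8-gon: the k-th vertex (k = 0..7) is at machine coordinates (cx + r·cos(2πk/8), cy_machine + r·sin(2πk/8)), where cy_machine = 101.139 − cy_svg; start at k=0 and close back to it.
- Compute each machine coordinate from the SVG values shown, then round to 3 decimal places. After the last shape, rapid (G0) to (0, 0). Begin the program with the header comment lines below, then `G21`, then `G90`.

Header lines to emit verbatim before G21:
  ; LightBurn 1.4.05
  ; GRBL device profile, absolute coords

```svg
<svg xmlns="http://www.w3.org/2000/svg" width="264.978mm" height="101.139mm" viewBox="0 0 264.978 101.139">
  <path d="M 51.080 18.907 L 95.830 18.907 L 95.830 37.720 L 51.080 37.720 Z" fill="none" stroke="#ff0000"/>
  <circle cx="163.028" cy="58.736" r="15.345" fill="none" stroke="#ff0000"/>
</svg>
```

viewBox `0 0 264.978 101.139` with mm width/height → 1 unit = 1 mm. Flip: y_m = 101.139 − y_svg.

**Shape 1** — `<path>` rectangle, stroke `#ff0000` → cut (S729, F1194). Machine vertices: (51.080,82.232) → (95.830,82.232) → (95.830,63.419) → (51.080,63.419) → (51.080,82.232). Closed: final G1 returns to the first vertex.

**Shape 2** — `<circle>` circle, stroke `#ff0000` → cut (S729, F1194). Machine vertices: (178.373,42.403) → (173.879,53.254) → (163.028,57.748) → (152.177,53.254) → (147.683,42.403) → (152.177,31.552) → (163.028,27.058) → (173.879,31.552) → (178.373,42.403). Closed: final G1 returns to the first vertex.

; LightBurn 1.4.05
; GRBL device profile, absolute coords
G21
G90
G0 X51.080 Y82.232
M3 S729
G1 X95.830 Y82.232 F1194
G1 X95.830 Y63.419
G1 X51.080 Y63.419
G1 X51.080 Y82.232
M5
G0 X178.373 Y42.403
M3 S729
G1 X173.879 Y53.254 F1194
G1 X163.028 Y57.748
G1 X152.177 Y53.254
G1 X147.683 Y42.403
G1 X152.177 Y31.552
G1 X163.028 Y27.058
G1 X173.879 Y31.552
G1 X178.373 Y42.403
M5
G0 X0.000 Y0.000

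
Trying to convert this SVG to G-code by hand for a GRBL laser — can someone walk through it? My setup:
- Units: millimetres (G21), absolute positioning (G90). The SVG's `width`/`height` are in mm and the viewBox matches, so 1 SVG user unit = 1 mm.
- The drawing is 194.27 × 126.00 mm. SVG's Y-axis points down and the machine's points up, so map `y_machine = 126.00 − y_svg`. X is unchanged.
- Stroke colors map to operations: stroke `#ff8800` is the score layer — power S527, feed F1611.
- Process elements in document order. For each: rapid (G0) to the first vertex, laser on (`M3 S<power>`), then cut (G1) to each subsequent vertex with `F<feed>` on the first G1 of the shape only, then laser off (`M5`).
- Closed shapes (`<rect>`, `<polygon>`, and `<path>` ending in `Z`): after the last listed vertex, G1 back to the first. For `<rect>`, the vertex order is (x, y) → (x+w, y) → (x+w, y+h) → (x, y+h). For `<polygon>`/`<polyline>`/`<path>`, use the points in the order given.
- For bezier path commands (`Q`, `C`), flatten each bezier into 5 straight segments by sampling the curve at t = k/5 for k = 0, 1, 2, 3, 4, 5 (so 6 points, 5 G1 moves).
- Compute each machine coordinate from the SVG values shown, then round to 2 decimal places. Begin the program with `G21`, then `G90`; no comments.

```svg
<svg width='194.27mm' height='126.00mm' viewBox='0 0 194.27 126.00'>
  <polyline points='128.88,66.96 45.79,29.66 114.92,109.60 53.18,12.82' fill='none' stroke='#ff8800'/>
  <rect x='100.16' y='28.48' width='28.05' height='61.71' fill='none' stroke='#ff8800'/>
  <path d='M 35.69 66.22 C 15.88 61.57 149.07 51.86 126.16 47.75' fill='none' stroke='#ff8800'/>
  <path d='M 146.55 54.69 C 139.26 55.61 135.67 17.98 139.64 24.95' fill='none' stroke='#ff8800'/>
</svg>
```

G21
G90
G0 X128.88 Y59.04
M3 S527
G1 X45.79 Y96.34 F1611
G1 X114.92 Y16.40
G1 X53.18 Y113.18
M5
G0 X100.16 Y97.52
M3 S527
G1 X128.21 Y97.52 F1611
G1 X128.21 Y35.81
G1 X100.16 Y35.81
G1 X100.16 Y97.52
M5
G0 X35.69 Y59.78
M3 S527
G1 X39.69 Y63.09 F1611
G1 X65.58 Y67.11
G1 X98.51 Y71.31
G1 X123.65 Y75.20
G1 X126.16 Y78.25
M5
G0 X146.55 Y71.31
M3 S527
G1 X142.65 Y74.72 F1611
G1 X139.83 Y83.39
G1 X138.26 Y93.33
G1 X138.13 Y100.55
G1 X139.64 Y101.05
M5

Since the viewBox matches the mm dimensions, user units are millimetres directly. The only transform is the Y-flip y_m = 126.00 − y_svg.

Shape 1 is a open polyline drawn with `<polyline>`. Its stroke #ff8800 means score at S527, F1611. After flipping Y the toolpath is (128.88,59.04) → (45.79,96.34) → (114.92,16.40) → (53.18,113.18).

Shape 2 is a rectangle drawn with `<rect>`. Its stroke #ff8800 means score at S527, F1611. After flipping Y the toolpath is (100.16,97.52) → (128.21,97.52) → (128.21,35.81) → (100.16,35.81) → (100.16,97.52), returning to the start.

Shape 3 is a cubic bezier drawn with `<path>`. Its stroke #ff8800 means score at S527, F1611. After flipping Y the toolpath is (35.69,59.78) → (39.69,63.09) → (65.58,67.11) → (98.51,71.31) → (123.65,75.20) → (126.16,78.25).

Shape 4 is a cubic bezier drawn with `<path>`. Its stroke #ff8800 means score at S527, F1611. After flipping Y the toolpath is (146.55,71.31) → (142.65,74.72) → (139.83,83.39) → (138.26,93.33) → (138.13,100.55) → (139.64,101.05).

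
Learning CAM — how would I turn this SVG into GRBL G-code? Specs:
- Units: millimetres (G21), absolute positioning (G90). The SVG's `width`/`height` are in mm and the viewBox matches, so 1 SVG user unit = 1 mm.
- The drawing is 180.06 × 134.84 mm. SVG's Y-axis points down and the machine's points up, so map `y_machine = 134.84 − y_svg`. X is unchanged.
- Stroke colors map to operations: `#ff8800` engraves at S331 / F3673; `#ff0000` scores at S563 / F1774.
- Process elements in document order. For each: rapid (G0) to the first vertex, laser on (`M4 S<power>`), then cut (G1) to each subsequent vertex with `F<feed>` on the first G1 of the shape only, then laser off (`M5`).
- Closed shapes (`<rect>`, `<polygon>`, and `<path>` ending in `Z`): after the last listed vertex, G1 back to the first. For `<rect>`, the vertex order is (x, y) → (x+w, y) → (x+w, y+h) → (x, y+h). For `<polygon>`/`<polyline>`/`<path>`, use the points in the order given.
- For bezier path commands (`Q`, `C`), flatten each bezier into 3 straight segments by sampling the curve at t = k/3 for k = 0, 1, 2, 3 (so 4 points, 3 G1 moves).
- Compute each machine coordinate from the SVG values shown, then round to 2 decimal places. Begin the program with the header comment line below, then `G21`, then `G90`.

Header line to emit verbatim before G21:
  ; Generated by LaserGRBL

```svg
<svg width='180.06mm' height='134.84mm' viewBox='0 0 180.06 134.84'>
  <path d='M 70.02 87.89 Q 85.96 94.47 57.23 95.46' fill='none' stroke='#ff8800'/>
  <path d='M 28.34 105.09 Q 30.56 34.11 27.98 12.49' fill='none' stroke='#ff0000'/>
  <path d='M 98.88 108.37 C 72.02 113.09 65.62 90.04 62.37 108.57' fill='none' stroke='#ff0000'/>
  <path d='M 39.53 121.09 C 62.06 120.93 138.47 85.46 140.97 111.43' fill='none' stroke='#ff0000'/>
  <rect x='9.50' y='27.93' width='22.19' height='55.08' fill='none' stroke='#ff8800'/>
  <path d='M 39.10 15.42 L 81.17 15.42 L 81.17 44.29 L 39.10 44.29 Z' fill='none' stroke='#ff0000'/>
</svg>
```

Since the viewBox matches the mm dimensions, user units are millimetres directly. The only transform is the Y-flip y_m = 134.84 − y_svg.

Shape 1 is a quadratic bezier drawn with `<path>`. Its stroke #ff8800 means engrave at S331, F3673. After flipping Y the toolpath is (70.02,46.95) → (75.68,43.18) → (71.42,40.66) → (57.23,39.38).

Shape 2 is a quadratic bezier drawn with `<path>`. Its stroke #ff0000 means score at S563, F1774. After flipping Y the toolpath is (28.34,29.75) → (29.29,71.59) → (29.17,102.45) → (27.98,122.35).

Shape 3 is a cubic bezier drawn with `<path>`. Its stroke #ff0000 means score at S563, F1774. After flipping Y the toolpath is (98.88,26.47) → (78.20,28.44) → (67.31,33.51) → (62.37,26.27).

Shape 4 is a cubic bezier drawn with `<path>`. Its stroke #ff0000 means score at S563, F1774. After flipping Y the toolpath is (39.53,13.75) → (75.29,22.10) → (118.57,32.48) → (140.97,23.41).

Shape 5 is a rectangle drawn with `<rect>`. Its stroke #ff8800 means engrave at S331, F3673. After flipping Y the toolpath is (9.50,106.91) → (31.69,106.91) → (31.69,51.83) → (9.50,51.83) → (9.50,106.91), returning to the start.

Shape 6 is a rectangle drawn with `<path>`. Its stroke #ff0000 means score at S563, F1774. After flipping Y the toolpath is (39.10,119.42) → (81.17,119.42) → (81.17,90.55) → (39.10,90.55) → (39.10,119.42), returning to the start.

; Generated by LaserGRBL
G21
G90
G0 X70.02 Y46.95
M4 S331
G1 X75.68 Y43.18 F3673
G1 X71.42 Y40.66
G1 X57.23 Y39.38
M5
G0 X28.34 Y29.75
M4 S563
G1 X29.29 Y71.59 F1774
G1 X29.17 Y102.45
G1 X27.98 Y122.35
M5
G0 X98.88 Y26.47
M4 S563
G1 X78.20 Y28.44 F1774
G1 X67.31 Y33.51
G1 X62.37 Y26.27
M5
G0 X39.53 Y13.75
M4 S563
G1 X75.29 Y22.10 F1774
G1 X118.57 Y32.48
G1 X140.97 Y23.41
M5
G0 X9.50 Y106.91
M4 S331
G1 X31.69 Y106.91 F3673
G1 X31.69 Y51.83
G1 X9.50 Y51.83
G1 X9.50 Y106.91
M5
G0 X39.10 Y119.42
M4 S563
G1 X81.17 Y119.42 F1774
G1 X81.17 Y90.55
G1 X39.10 Y90.55
G1 X39.10 Y119.42
M5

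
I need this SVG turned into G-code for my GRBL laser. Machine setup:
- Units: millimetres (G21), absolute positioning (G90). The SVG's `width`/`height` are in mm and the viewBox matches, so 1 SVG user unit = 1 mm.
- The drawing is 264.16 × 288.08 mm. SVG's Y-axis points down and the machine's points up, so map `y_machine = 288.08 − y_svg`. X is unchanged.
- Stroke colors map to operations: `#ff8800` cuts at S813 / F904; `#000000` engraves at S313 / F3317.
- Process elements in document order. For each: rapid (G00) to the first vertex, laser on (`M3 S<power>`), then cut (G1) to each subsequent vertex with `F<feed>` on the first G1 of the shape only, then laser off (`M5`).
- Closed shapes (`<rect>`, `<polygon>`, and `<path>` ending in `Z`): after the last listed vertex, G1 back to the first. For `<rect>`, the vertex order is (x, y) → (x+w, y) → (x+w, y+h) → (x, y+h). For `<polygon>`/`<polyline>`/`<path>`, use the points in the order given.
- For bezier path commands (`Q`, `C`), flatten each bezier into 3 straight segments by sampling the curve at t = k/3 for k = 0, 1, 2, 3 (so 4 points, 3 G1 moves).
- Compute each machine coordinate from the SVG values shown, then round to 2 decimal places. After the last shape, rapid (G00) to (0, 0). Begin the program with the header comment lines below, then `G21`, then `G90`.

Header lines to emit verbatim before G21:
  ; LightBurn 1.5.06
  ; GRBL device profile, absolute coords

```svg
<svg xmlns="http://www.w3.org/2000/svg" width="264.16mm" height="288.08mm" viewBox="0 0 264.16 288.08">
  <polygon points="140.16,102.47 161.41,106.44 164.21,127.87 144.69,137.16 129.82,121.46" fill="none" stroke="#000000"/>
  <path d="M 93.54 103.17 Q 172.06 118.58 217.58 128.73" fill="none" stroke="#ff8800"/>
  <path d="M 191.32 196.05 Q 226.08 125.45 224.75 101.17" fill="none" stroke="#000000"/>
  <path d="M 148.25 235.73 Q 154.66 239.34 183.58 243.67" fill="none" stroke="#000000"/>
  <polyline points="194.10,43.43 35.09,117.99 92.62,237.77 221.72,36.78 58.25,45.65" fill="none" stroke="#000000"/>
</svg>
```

; LightBurn 1.5.06
; GRBL device profile, absolute coords
G21
G90
G00 X140.16 Y185.61
M3 S313
G1 X161.41 Y181.64 F3317
G1 X164.21 Y160.21
G1 X144.69 Y150.92
G1 X129.82 Y166.62
G1 X140.16 Y185.61
M5
G00 X93.54 Y184.91
M3 S813
G1 X142.22 Y175.22 F904
G1 X183.57 Y166.70
G1 X217.58 Y159.35
M5
G00 X191.32 Y92.03
M3 S313
G1 X210.48 Y133.95 F3317
G1 X221.63 Y165.58
G1 X224.75 Y186.91
M5
G00 X148.25 Y52.35
M3 S313
G1 X155.02 Y49.86 F3317
G1 X166.80 Y47.22
G1 X183.58 Y44.41
M5
G00 X194.10 Y244.65
M3 S313
G1 X35.09 Y170.09 F3317
G1 X92.62 Y50.31
G1 X221.72 Y251.30
G1 X58.25 Y242.43
M5
G00 X0.00 Y0.00

viewBox `0 0 264.16 288.08` with mm width/height → 1 unit = 1 mm. Flip: y_m = 288.08 − y_svg.

**Shape 1** — `<polygon>` regular polygon, stroke `#000000` → engrave (S313, F3317). Machine vertices: (140.16,185.61) → (161.41,181.64) → (164.21,160.21) → (144.69,150.92) → (129.82,166.62) → (140.16,185.61). Closed: final G1 returns to the first vertex.

**Shape 2** — `<path>` quadratic bezier, stroke `#ff8800` → cut (S813, F904). Control points (SVG): P0=(93.54,103.17), P1=(172.06,118.58), P2=(217.58,128.73); sampled at t=k/3. Machine vertices: (93.54,184.91) → (142.22,175.22) → (183.57,166.70) → (217.58,159.35). Open path.

**Shape 3** — `<path>` quadratic bezier, stroke `#000000` → engrave (S313, F3317). Control points (SVG): P0=(191.32,196.05), P1=(226.08,125.45), P2=(224.75,101.17); sampled at t=k/3. Machine vertices: (191.32,92.03) → (210.48,133.95) → (221.63,165.58) → (224.75,186.91). Open path.

**Shape 4** — `<path>` quadratic bezier, stroke `#000000` → engrave (S313, F3317). Control points (SVG): P0=(148.25,235.73), P1=(154.66,239.34), P2=(183.58,243.67); sampled at t=k/3. Machine vertices: (148.25,52.35) → (155.02,49.86) → (166.80,47.22) → (183.58,44.41). Open path.

**Shape 5** — `<polyline>` open polyline, stroke `#000000` → engrave (S313, F3317). Machine vertices: (194.10,244.65) → (35.09,170.09) → (92.62,50.31) → (221.72,251.30) → (58.25,242.43). Open path.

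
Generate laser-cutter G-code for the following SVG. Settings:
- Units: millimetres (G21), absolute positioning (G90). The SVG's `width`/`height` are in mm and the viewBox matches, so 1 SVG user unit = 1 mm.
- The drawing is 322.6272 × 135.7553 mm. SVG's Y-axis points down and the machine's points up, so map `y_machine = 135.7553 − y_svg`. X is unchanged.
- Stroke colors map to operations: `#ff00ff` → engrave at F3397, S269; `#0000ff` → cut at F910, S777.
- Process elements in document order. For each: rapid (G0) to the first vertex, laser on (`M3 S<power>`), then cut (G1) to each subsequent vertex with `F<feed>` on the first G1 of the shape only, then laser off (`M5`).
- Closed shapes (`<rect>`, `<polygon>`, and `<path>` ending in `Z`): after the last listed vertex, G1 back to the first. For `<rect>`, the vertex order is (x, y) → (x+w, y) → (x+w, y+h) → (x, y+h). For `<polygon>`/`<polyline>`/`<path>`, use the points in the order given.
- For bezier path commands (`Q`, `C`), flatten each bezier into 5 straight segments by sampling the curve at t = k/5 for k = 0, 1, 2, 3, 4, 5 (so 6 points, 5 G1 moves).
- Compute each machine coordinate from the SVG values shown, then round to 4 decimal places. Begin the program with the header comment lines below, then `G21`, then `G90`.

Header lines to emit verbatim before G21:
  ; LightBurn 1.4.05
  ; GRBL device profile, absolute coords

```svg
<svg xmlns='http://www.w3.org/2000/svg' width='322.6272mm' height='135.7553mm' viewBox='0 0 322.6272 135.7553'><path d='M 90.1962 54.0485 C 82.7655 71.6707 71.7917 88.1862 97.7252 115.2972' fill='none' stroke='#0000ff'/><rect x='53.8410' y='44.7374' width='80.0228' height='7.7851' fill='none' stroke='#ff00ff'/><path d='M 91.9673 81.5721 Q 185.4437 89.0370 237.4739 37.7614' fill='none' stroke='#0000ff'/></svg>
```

Since the viewBox matches the mm dimensions, user units are millimetres directly. The only transform is the Y-flip y_m = 135.7553 − y_svg.

Shape 1 is a cubic bezier drawn with `<path>`. Its stroke #0000ff means cut at S777, F910. After flipping Y the toolpath is (90.1962,81.7068) → (85.6362,71.1727) → (82.1675,60.3424) → (81.7317,48.6544) → (86.2704,35.5469) → (97.7252,20.4581).

Shape 2 is a rectangle drawn with `<rect>`. Its stroke #ff00ff means engrave at S269, F3397. After flipping Y the toolpath is (53.8410,91.0179) → (133.8638,91.0179) → (133.8638,83.2328) → (53.8410,83.2328) → (53.8410,91.0179), returning to the start.

Shape 3 is a quadratic bezier drawn with `<path>`. Its stroke #0000ff means cut at S777, F910. After flipping Y the toolpath is (91.9673,54.1832) → (127.7000,53.5469) → (160.1170,57.6098) → (189.2183,66.3719) → (215.0040,79.8333) → (237.4739,97.9939).

; LightBurn 1.4.05
; GRBL device profile, absolute coords
G21
G90
G0 X90.1962 Y81.7068
M3 S777
G1 X85.6362 Y71.1727 F910
G1 X82.1675 Y60.3424
G1 X81.7317 Y48.6544
G1 X86.2704 Y35.5469
G1 X97.7252 Y20.4581
M5
G0 X53.8410 Y91.0179
M3 S269
G1 X133.8638 Y91.0179 F3397
G1 X133.8638 Y83.2328
G1 X53.8410 Y83.2328
G1 X53.8410 Y91.0179
M5
G0 X91.9673 Y54.1832
M3 S777
G1 X127.7000 Y53.5469 F910
G1 X160.1170 Y57.6098
G1 X189.2183 Y66.3719
G1 X215.0040 Y79.8333
G1 X237.4739 Y97.9939
M5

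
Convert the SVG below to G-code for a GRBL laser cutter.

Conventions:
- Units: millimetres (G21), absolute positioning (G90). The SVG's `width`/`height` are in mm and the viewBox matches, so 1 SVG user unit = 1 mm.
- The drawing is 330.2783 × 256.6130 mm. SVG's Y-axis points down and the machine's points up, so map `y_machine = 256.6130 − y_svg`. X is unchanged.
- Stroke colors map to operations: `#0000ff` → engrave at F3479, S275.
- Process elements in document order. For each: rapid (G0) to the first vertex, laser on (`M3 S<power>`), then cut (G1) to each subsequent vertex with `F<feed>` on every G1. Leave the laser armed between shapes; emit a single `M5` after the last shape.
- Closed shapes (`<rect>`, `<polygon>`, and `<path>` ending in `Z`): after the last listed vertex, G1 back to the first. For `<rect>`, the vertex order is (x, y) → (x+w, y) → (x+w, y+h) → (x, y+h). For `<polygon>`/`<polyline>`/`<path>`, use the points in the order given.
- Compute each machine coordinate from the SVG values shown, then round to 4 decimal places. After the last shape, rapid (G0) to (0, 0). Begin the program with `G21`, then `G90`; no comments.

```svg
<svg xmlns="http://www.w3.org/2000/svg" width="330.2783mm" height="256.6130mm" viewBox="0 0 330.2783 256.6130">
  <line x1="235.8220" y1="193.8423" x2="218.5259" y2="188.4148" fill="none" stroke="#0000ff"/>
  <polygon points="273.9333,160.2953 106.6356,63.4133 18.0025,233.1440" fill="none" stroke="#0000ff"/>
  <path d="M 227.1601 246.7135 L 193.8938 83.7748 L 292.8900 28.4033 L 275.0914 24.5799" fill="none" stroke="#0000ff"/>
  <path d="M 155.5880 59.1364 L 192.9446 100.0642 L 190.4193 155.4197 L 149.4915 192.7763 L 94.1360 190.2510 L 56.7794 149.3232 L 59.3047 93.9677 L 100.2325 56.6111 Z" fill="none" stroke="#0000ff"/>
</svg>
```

1 u = 1 mm; y_m = 256.6130 − y.

[1] `<line>` line segment, #0000ff→engrave S275 F3479: (235.8220,62.7707) → (218.5259,68.1982)

[2] `<polygon>` closed polygon, #0000ff→engrave S275 F3479: (273.9333,96.3177) → (106.6356,193.1997) → (18.0025,23.4690) → (273.9333,96.3177) (closed)

[3] `<path>` open polyline, #0000ff→engrave S275 F3479: (227.1601,9.8995) → (193.8938,172.8382) → (292.8900,228.2097) → (275.0914,232.0331)

[4] `<path>` regular polygon, #0000ff→engrave S275 F3479: (155.5880,197.4766) → (192.9446,156.5488) → (190.4193,101.1933) → (149.4915,63.8367) → (94.1360,66.3620) → (56.7794,107.2898) → (59.3047,162.6453) → (100.2325,200.0019) → (155.5880,197.4766) (closed)

G21
G90
G0 X235.8220 Y62.7707
M3 S275
G1 X218.5259 Y68.1982 F3479
G0 X273.9333 Y96.3177
M3 S275
G1 X106.6356 Y193.1997 F3479
G1 X18.0025 Y23.4690 F3479
G1 X273.9333 Y96.3177 F3479
G0 X227.1601 Y9.8995
M3 S275
G1 X193.8938 Y172.8382 F3479
G1 X292.8900 Y228.2097 F3479
G1 X275.0914 Y232.0331 F3479
G0 X155.5880 Y197.4766
M3 S275
G1 X192.9446 Y156.5488 F3479
G1 X190.4193 Y101.1933 F3479
G1 X149.4915 Y63.8367 F3479
G1 X94.1360 Y66.3620 F3479
G1 X56.7794 Y107.2898 F3479
G1 X59.3047 Y162.6453 F3479
G1 X100.2325 Y200.0019 F3479
G1 X155.5880 Y197.4766 F3479
M5
G0 X0.0000 Y0.0000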